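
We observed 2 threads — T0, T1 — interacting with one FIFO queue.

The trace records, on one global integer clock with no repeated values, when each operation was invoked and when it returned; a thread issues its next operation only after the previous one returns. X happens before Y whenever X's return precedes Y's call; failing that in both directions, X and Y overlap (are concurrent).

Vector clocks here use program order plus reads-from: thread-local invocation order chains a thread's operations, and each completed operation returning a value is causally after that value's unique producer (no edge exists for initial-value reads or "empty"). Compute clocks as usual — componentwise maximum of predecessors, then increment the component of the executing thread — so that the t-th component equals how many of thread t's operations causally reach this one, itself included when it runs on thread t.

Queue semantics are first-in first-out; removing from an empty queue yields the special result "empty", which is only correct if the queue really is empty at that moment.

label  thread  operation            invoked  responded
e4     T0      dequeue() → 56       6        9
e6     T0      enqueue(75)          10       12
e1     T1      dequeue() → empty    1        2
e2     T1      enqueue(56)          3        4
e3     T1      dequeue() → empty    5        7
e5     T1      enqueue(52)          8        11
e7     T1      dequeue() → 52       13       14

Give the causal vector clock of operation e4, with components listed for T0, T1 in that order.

invoked at 1, e1 has no predecessors; its own T1 bump gives (0, 1)
e2 (invocation 3): componentwise max over VC(e1)=(0, 1), +1 at T1, giving (0, 2)
e3 (invocation 5): componentwise max over VC(e2)=(0, 2), +1 at T1, giving (0, 3)
e4 (invocation 6): componentwise max over VC(e2)=(0, 2), +1 at T0, giving (1, 2)
e5 (invocation 8): componentwise max over VC(e3)=(0, 3), +1 at T1, giving (0, 4)
e6 (invocation 10): componentwise max over VC(e4)=(1, 2), +1 at T0, giving (2, 2)
e7 (invocation 13): componentwise max over VC(e5)=(0, 4), +1 at T1, giving (0, 5)
target: VC(e4) = (1, 2)

(1, 2)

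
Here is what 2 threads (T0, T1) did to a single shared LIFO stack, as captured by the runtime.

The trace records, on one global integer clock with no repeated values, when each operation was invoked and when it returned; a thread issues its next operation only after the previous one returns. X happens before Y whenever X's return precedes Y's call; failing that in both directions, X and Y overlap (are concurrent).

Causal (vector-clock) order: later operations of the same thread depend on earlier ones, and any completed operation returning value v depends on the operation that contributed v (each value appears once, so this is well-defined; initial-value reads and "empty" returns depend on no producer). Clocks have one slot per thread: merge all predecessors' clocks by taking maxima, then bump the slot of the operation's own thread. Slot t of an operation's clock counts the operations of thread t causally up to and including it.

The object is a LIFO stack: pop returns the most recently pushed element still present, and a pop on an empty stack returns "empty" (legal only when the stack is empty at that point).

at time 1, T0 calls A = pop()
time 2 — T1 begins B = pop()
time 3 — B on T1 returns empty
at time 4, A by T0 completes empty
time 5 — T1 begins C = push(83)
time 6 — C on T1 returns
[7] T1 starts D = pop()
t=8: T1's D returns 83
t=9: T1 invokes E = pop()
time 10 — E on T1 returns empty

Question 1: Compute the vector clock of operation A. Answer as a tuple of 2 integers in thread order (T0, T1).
Answer: (1, 0)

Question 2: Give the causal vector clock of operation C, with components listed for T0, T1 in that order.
Answer: (0, 2)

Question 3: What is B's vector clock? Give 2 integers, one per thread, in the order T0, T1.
Answer: (0, 1)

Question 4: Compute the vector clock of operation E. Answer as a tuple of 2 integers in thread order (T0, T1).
Answer: (0, 4)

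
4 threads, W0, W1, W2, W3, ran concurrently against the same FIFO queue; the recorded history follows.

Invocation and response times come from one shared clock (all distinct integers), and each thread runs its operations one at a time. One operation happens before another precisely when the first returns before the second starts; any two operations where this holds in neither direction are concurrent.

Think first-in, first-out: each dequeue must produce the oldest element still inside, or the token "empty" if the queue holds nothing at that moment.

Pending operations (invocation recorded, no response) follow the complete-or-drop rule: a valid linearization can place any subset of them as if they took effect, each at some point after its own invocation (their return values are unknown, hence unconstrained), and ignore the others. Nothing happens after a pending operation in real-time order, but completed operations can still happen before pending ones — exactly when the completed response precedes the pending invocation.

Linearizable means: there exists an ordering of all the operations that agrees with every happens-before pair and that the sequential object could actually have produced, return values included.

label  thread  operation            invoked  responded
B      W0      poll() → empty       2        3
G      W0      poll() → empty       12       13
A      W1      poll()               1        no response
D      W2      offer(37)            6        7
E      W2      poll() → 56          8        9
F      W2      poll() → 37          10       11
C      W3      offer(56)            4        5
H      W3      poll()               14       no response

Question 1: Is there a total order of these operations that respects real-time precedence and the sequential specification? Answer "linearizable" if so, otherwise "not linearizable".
a witness: A, B, C, D, E, F, G
1. A poll() (pending, included), leaving queue <>
2. B poll() → empty, leaving queue <>
3. C offer(56), leaving queue <56>
4. D offer(37), leaving queue <56,37>
5. E poll() → 56, leaving queue <37>
6. F poll() → 37, leaving queue <>
7. G poll() → empty, leaving queue <>

linearizable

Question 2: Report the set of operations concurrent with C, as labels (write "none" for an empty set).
Answer: A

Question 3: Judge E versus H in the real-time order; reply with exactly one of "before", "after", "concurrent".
Answer: before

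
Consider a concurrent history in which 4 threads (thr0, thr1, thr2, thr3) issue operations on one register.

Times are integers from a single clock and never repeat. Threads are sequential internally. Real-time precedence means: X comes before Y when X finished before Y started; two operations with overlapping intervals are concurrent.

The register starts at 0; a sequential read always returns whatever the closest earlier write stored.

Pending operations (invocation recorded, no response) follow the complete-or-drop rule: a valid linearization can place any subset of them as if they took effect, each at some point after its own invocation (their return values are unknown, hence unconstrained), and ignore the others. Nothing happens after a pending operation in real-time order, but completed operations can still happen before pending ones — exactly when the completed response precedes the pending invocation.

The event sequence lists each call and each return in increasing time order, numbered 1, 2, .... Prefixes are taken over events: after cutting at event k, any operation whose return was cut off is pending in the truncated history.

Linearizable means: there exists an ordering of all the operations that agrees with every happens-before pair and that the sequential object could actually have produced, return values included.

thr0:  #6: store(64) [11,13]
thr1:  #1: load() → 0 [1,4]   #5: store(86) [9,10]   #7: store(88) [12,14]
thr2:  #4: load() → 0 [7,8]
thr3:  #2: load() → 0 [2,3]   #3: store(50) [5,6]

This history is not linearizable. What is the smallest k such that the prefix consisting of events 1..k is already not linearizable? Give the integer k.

events 1..7 are linearizable, e.g. via #1, #2, #3:
1. #1 load() → 0, leaving value 0
2. #2 load() → 0, leaving value 0
3. #3 store(50), leaving value 50
include event 8 — #4 responding at 8 — and every candidate order breaks
e.g. #1, #2, #3, #4: illegal at step 4, since #4 load() → 0 cannot apply there
e.g. #2, #1, #3, #4: illegal at step 4, since #4 load() → 0 cannot apply there

8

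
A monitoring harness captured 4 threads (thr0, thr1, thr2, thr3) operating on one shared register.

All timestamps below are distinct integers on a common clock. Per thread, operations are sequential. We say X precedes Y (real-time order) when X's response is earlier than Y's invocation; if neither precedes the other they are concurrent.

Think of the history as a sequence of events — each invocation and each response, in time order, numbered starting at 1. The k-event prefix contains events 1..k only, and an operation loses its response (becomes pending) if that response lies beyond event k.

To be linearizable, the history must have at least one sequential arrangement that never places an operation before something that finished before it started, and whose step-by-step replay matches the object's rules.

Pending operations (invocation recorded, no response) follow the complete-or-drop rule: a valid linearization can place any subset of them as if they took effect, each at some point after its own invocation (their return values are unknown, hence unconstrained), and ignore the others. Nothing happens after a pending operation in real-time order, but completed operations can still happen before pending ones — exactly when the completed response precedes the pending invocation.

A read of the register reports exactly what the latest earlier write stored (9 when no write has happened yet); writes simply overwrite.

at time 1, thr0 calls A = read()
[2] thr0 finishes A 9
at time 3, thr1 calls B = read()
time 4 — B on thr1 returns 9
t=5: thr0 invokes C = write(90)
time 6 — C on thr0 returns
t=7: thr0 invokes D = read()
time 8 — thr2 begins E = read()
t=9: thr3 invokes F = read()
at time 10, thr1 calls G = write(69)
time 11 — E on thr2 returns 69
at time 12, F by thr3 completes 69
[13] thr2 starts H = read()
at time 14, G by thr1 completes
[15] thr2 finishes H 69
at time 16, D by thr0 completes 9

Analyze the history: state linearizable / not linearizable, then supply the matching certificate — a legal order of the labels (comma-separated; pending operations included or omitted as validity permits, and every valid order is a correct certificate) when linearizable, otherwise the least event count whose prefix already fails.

not linearizable — minimal violating prefix: 16 events

the violation lands at event 16, D's response at time 16: events 1..15 linearize, events 1..16 do not
no legal order exists: 40 real-time-consistent candidates over 8 completed register operations, all rejected
sample order A, B, C, D, E, F, G, H stalls at step 4 — D read() → 9 has no legal effect
sample order A, B, C, D, E, F, H, G stalls at step 4 — D read() → 9 has no legal effect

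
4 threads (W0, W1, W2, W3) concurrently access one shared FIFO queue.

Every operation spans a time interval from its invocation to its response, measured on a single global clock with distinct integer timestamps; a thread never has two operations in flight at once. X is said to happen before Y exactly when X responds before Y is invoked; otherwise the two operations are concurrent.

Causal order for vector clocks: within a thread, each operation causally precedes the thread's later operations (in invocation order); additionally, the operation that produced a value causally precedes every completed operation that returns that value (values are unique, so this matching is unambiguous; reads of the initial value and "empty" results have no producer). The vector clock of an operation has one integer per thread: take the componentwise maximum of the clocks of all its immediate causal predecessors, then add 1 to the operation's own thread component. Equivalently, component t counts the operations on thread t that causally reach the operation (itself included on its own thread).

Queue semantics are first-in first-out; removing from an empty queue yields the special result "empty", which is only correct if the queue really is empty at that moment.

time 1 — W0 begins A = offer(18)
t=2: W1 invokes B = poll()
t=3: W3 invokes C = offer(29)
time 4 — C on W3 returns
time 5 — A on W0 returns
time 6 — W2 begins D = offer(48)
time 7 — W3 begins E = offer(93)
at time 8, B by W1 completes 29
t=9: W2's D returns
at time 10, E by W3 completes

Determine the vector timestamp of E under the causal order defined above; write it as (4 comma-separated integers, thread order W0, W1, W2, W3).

C (invocation 3): nothing precedes it; W3's component alone gives (0, 0, 0, 1)
D (invocation 6): nothing precedes it; W2's component alone gives (0, 0, 1, 0)
A (invocation 1): nothing precedes it; W0's component alone gives (1, 0, 0, 0)
invoked at 7, E merges VC(C)=(0, 0, 0, 1) and bumps W3's slot → (0, 0, 0, 2)
invoked at 2, B merges VC(C)=(0, 0, 0, 1) and bumps W1's slot → (0, 1, 0, 1)
target: VC(E) = (0, 0, 0, 2)

(0, 0, 0, 2)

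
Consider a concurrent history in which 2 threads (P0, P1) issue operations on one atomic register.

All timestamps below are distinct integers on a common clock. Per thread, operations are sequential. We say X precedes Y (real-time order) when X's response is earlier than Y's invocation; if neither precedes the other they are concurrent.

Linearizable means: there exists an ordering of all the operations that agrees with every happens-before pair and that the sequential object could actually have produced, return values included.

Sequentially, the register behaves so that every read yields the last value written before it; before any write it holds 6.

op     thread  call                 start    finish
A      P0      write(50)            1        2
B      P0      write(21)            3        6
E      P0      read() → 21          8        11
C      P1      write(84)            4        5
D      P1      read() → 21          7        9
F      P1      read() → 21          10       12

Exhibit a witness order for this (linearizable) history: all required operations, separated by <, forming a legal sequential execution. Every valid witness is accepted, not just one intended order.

A < C < B < D < E < F

step 1: A write(50) — value 50
step 2: C write(84) — value 84
step 3: B write(21) — value 21
step 4: D read() → 21 — value 21
step 5: E read() → 21 — value 21
step 6: F read() → 21 — value 21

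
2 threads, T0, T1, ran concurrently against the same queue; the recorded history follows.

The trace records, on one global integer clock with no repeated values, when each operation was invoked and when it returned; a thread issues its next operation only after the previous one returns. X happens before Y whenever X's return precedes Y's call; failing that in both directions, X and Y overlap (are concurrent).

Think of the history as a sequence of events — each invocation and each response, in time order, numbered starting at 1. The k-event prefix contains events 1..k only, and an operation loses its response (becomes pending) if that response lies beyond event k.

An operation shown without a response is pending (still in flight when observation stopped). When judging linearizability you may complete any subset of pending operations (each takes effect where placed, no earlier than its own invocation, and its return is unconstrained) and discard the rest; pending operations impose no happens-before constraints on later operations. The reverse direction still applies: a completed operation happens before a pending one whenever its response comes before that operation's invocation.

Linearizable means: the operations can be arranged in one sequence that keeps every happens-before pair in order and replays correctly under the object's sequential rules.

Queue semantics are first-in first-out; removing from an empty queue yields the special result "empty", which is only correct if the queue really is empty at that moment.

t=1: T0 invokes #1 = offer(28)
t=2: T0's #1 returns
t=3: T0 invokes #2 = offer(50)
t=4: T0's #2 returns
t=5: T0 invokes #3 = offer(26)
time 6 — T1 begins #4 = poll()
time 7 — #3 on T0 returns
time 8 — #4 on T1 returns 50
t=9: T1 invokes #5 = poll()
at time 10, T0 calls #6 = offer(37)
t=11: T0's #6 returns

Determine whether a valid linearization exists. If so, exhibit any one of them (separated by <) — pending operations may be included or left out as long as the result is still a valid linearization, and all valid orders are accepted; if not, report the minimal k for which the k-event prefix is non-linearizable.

not linearizable — minimal violating prefix: 8 events

through event 7 a valid linearization exists; event 8 (#4 responding at time 8) ends that
4 completed operations, 2 real-time-consistent orders — every queue replay fails
sample order #1, #2, #3, #4 stalls at step 4 — #4 poll() → 50 has no legal effect
sample order #1, #2, #4, #3 stalls at step 3 — #4 poll() → 50 has no legal effect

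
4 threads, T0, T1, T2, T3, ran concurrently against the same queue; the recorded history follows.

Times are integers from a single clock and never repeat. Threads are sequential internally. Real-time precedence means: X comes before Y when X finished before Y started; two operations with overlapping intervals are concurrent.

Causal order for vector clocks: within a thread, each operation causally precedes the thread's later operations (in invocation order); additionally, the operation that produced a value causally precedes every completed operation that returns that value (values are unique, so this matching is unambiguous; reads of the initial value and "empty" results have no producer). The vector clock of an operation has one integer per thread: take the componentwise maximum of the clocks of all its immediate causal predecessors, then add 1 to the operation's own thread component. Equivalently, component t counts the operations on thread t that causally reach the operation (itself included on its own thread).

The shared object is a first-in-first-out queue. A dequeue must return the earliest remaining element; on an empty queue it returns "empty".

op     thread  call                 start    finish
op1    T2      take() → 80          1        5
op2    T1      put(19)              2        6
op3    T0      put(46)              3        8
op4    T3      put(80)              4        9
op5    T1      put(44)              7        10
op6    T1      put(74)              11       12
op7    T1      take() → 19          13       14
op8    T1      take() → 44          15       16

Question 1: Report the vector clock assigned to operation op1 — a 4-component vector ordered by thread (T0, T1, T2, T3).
VC(op4, invoked at 4): no causal predecessors; +1 on T3 → (0, 0, 0, 1)
VC(op2, invoked at 2): no causal predecessors; +1 on T1 → (0, 1, 0, 0)
VC(op3, invoked at 3): no causal predecessors; +1 on T0 → (1, 0, 0, 0)
from VC(op4)=(0, 0, 0, 1), op1 (invoked 1) maxes components and bumps T2 → (0, 0, 1, 1)
from VC(op2)=(0, 1, 0, 0), op5 (invoked 7) maxes components and bumps T1 → (0, 2, 0, 0)
from VC(op5)=(0, 2, 0, 0), op6 (invoked 11) maxes components and bumps T1 → (0, 3, 0, 0)
from VC(op2)=(0, 1, 0, 0), VC(op6)=(0, 3, 0, 0), op7 (invoked 13) maxes components and bumps T1 → (0, 4, 0, 0)
from VC(op5)=(0, 2, 0, 0), VC(op7)=(0, 4, 0, 0), op8 (invoked 15) maxes components and bumps T1 → (0, 5, 0, 0)
target: VC(op1) = (0, 0, 1, 1)

(0, 0, 1, 1)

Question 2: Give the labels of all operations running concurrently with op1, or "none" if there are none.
concurrent with op1 ([1,5]): every op whose interval crosses 1..5
op2 [2,6]: concurrent
op3 [3,8]: concurrent
op4 [4,9]: concurrent
op5 [7,10]: after
op6 [11,12]: after
op7 [13,14]: after
op8 [15,16]: after

op2, op3, op4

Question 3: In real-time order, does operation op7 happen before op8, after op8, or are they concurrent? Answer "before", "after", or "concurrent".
op7 spans [13,14], op8 spans [15,16]
resp(op7)=14 < inv(op8)=15

before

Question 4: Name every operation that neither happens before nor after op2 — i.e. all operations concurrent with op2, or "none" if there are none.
overlap test against op2 [2,6]: concurrent iff the interval meets 2..6
op1 [1,5]: concurrent
op3 [3,8]: concurrent
op4 [4,9]: concurrent
op5 [7,10]: after
op6 [11,12]: after
op7 [13,14]: after
op8 [15,16]: after

op1, op3, op4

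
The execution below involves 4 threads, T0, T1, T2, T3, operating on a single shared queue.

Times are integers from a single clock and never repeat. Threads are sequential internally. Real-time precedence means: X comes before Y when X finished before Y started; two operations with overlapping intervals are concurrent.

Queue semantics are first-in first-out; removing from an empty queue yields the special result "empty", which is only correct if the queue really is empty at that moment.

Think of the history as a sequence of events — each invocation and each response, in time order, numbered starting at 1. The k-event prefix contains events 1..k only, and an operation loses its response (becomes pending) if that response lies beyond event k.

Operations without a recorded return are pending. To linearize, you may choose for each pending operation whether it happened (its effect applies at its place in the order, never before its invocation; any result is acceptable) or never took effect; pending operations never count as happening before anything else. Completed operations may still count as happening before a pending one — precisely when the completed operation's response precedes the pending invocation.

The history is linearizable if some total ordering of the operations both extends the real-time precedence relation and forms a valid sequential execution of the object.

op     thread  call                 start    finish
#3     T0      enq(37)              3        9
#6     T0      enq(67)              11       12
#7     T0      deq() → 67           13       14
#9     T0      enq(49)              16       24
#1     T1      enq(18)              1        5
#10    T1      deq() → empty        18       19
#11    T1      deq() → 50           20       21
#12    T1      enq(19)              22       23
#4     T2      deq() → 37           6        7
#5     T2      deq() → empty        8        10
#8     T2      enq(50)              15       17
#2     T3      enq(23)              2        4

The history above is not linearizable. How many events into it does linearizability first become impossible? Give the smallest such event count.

events 1..9 are linearizable, e.g. via #3, #1, #2, #4:
step 1: #3 enq(37) — queue <37>
step 2: #1 enq(18) — queue <37,18>
step 3: #2 enq(23) — queue <37,18,23>
step 4: #4 deq() → 37 — queue <18,23>
adding event 10 (#5 responds at 10) leaves no legal real-time order
e.g. #1, #2, #3, #4, #5: illegal at step 4, since #4 deq() → 37 cannot apply there
e.g. #1, #2, #4, #3, #5: illegal at step 3, since #4 deq() → 37 cannot apply there

10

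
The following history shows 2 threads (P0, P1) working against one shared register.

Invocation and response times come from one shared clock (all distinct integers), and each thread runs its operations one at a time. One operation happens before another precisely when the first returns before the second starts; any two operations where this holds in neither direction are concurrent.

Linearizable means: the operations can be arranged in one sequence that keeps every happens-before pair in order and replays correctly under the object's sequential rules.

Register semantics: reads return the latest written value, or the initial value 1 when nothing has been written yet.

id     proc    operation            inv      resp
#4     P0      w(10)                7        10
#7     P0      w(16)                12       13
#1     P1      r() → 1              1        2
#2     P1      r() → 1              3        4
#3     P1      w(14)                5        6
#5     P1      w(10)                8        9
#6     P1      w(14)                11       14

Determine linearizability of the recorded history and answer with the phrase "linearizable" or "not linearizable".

a witness: #1, #2, #3, #4, #5, #6, #7
after step 1 (#1 r() → 1): value 1
after step 2 (#2 r() → 1): value 1
after step 3 (#3 w(14)): value 14
after step 4 (#4 w(10)): value 10
after step 5 (#5 w(10)): value 10
after step 6 (#6 w(14)): value 14
after step 7 (#7 w(16)): value 16

linearizable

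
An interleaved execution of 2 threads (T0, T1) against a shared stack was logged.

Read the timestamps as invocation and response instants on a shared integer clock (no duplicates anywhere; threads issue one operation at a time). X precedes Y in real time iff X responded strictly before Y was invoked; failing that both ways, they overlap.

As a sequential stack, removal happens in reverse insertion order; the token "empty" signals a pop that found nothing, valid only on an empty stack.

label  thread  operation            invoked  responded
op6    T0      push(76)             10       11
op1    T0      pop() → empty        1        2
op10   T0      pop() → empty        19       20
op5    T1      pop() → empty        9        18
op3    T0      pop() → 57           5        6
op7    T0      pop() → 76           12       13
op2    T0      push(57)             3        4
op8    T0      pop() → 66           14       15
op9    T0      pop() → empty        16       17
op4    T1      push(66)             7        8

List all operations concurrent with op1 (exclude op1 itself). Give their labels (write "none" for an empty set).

none

op1 spans [1,2]: anything still running between times 1 and 2 counts as concurrent
op2 [3,4]: after
op3 [5,6]: after
op4 [7,8]: after
op5 [9,18]: after
op6 [10,11]: after
op7 [12,13]: after
op8 [14,15]: after
op9 [16,17]: after
op10 [19,20]: after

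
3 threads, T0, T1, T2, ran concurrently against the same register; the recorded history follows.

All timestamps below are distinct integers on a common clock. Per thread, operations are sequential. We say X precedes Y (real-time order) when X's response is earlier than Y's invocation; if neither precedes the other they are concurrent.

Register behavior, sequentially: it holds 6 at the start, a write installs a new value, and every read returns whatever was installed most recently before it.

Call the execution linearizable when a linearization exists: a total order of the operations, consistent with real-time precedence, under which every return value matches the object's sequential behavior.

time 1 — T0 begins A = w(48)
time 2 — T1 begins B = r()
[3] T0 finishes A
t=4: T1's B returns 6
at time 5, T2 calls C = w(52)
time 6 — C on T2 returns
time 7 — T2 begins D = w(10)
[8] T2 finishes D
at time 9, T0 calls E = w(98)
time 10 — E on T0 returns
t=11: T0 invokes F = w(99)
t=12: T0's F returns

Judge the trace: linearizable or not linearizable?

linearizable

a witness: B, A, C, D, E, F
1. B r() → 6, leaving value 6
2. A w(48), leaving value 48
3. C w(52), leaving value 52
4. D w(10), leaving value 10
5. E w(98), leaving value 98
6. F w(99), leaving value 99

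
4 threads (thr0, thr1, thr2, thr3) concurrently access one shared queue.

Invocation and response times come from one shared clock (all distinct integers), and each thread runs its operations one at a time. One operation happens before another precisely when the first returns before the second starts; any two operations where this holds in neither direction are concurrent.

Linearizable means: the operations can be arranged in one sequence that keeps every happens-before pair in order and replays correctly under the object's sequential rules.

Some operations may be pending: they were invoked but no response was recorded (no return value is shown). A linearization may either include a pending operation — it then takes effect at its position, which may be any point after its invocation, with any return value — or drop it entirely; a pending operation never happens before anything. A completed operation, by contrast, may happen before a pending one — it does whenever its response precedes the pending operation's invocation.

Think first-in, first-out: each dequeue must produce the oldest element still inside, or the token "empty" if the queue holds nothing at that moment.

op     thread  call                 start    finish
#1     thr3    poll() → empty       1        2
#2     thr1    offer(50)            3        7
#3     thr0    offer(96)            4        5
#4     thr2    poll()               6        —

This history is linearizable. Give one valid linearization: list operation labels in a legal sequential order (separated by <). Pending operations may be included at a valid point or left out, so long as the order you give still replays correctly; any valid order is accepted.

1. #1 poll() → empty, leaving queue <>
2. #2 offer(50), leaving queue <50>
3. #3 offer(96), leaving queue <50,96>

#1 < #2 < #3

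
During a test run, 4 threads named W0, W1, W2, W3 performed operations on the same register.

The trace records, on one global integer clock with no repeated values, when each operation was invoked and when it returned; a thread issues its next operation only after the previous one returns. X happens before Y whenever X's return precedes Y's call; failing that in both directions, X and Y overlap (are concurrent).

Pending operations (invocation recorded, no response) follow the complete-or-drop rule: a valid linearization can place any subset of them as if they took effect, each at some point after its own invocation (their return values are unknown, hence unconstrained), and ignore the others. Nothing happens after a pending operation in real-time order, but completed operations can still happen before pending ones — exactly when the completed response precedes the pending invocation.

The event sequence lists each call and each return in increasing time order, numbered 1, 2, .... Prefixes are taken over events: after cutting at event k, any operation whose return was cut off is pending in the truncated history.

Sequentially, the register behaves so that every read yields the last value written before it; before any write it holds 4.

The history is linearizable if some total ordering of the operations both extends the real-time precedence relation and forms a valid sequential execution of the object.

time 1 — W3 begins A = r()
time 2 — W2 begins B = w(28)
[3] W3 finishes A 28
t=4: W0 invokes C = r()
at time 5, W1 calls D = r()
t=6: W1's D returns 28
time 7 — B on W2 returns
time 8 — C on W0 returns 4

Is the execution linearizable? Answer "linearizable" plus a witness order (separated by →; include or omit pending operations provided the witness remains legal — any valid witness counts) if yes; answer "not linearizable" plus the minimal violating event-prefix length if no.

the violation lands at event 8, C's response at time 8: events 1..7 linearize, events 1..8 do not
4 completed operations, 8 real-time-consistent orders — every register replay fails
for example A, B, C, D fails at step 1: A r() → 28 is not legal there
for example A, B, D, C fails at step 1: A r() → 28 is not legal there

not linearizable — minimal violating prefix: 8 events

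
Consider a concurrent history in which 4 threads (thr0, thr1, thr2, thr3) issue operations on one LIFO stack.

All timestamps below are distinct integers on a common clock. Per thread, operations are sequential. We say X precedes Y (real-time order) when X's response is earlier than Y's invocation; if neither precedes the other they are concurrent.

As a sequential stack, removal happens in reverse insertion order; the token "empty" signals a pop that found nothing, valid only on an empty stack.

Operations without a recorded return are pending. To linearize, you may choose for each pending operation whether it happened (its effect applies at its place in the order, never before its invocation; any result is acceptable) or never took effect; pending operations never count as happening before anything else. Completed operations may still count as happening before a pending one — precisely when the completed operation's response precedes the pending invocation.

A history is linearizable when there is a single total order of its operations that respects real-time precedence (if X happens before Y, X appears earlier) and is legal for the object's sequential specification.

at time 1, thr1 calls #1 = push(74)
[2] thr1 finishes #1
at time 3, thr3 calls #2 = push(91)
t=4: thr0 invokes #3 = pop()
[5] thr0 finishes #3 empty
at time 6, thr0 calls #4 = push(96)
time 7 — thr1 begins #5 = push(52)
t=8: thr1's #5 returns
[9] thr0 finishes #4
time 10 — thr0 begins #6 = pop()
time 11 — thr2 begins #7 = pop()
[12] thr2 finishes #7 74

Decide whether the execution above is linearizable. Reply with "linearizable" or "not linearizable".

not linearizable

already the first 5 events (up to #3's response at time 5) admit no linearization; the first 4 still do
the sole real-time-consistent order of 2 completed operations fails the LIFO stack replay
no completion choice of the 1 pending operation (#2) rescues it — every subset was tried
for example #1, #3 (pending dropped) fails at step 2: #3 pop() → empty is not legal there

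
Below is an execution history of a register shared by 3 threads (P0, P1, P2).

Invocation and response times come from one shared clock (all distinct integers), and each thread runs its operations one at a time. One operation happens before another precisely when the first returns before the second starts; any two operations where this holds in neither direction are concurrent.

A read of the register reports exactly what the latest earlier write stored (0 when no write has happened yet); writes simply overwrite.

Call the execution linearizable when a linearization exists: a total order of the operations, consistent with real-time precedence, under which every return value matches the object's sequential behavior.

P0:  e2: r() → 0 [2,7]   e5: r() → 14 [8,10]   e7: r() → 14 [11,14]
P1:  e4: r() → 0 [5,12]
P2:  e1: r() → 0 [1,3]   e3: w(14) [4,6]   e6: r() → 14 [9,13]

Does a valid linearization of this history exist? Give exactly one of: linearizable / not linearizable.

one valid linearization: e1, e2, e4, e3, e5, e6, e7
step 1: e1 r() → 0 — value 0
step 2: e2 r() → 0 — value 0
step 3: e4 r() → 0 — value 0
step 4: e3 w(14) — value 14
step 5: e5 r() → 14 — value 14
step 6: e6 r() → 14 — value 14
step 7: e7 r() → 14 — value 14

linearizable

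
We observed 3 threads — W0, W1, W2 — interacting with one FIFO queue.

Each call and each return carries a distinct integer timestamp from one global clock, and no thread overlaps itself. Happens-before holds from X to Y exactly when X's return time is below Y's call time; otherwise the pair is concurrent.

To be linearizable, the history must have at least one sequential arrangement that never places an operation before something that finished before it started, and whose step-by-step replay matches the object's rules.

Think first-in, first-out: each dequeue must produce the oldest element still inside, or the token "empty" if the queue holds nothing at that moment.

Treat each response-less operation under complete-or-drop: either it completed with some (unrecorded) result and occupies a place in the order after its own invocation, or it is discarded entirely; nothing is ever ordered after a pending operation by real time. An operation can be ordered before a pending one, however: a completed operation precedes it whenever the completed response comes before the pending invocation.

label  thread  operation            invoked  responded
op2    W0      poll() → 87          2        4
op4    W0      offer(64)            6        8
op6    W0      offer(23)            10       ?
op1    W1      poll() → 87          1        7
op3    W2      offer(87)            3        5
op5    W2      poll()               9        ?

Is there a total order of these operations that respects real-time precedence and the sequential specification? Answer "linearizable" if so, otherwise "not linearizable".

not linearizable

the violation lands at event 7, op1's response at time 7: events 1..6 linearize, events 1..7 do not
no legal order exists: 6 real-time-consistent candidates over 3 completed FIFO queue operations, all rejected
every completion of the 1 pending operation (op4) was checked; none linearizes
take op1, op2, op3 (pending dropped): step 1 already fails, because op1 poll() → 87 cannot occur there
take op1, op3, op2 (pending dropped): step 1 already fails, because op1 poll() → 87 cannot occur there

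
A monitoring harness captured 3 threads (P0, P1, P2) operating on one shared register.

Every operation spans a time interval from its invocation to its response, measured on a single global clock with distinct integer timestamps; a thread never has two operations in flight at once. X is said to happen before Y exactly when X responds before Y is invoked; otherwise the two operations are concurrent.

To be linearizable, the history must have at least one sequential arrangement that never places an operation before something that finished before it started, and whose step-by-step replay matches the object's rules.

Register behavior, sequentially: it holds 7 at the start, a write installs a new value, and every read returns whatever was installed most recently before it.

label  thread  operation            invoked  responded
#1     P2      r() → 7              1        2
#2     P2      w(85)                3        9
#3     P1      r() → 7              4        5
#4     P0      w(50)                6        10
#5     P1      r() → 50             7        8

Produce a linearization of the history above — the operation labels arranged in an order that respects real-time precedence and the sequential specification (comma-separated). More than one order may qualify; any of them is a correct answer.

#1, #3, #2, #4, #5

after step 1 (#1 r() → 7): value 7
after step 2 (#3 r() → 7): value 7
after step 3 (#2 w(85)): value 85
after step 4 (#4 w(50)): value 50
after step 5 (#5 r() → 50): value 50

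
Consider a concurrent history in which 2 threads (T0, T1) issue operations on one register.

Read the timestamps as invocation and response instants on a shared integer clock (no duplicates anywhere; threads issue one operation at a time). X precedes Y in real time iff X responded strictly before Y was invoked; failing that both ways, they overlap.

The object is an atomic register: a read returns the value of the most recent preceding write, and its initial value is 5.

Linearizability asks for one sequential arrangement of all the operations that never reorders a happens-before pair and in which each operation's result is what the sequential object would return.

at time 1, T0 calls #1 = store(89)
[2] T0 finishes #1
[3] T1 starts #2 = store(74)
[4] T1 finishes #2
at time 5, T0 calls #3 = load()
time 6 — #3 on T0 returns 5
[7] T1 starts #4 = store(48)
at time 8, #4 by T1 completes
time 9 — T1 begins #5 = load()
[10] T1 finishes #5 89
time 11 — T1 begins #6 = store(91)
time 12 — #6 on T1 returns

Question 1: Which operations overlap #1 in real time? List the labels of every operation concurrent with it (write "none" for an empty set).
none

#1 runs from 1 to 2; window-overlapping ops are concurrent
#2 [3,4]: after
#3 [5,6]: after
#4 [7,8]: after
#5 [9,10]: after
#6 [11,12]: after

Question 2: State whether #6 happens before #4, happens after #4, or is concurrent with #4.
after

#6 spans [11,12], #4 spans [7,8]
resp(#4)=8 < inv(#6)=11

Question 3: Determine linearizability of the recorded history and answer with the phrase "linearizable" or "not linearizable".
not linearizable

through event 5 a valid linearization exists; event 6 (#3 responding at time 6) ends that
a single order respects real time; the 3 completed register operations fail replay along it
take #1, #2, #3: step 3 already fails, because #3 load() → 5 cannot occur there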